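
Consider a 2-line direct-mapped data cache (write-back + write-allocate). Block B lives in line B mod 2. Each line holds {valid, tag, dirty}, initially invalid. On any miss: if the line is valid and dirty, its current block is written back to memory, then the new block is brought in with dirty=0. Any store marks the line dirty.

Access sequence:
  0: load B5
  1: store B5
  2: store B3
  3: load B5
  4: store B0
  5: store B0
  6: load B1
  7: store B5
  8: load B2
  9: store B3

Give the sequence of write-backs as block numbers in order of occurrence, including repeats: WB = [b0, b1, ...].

WB = [5, 3, 0, 5]

0: R B5 -> L1 miss  d=-]
1: W B5 -> L1 hit  d=D]
2: W B3 -> L1 miss wb->B5  d=D]
3: R B5 -> L1 miss wb->B3  d=-]
4: W B0 -> L0 miss  d=D]
5: W B0 -> L0 hit  d=D]
6: R B1 -> L1 miss  d=-]
7: W B5 -> L1 miss  d=D]
8: R B2 -> L0 miss wb->B0  d=-]
9: W B3 -> L1 miss wb->B5  d=D]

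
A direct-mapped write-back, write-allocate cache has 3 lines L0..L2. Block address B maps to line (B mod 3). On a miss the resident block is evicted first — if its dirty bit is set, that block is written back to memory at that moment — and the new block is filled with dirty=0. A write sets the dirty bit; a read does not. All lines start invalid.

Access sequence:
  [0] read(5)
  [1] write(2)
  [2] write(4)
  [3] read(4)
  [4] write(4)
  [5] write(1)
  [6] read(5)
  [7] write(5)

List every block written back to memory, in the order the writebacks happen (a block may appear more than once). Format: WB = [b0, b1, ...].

WB = [4, 2]

0: R B5 → L2 miss [-]
1: W B2 → L2 miss [D]
2: W B4 → L1 miss [D]
3: R B4 → L1 hit [D]
4: W B4 → L1 hit [D]
5: W B1 → L1 miss wb→B4 [D]
6: R B5 → L2 miss wb→B2 [-]
7: W B5 → L2 hit [D]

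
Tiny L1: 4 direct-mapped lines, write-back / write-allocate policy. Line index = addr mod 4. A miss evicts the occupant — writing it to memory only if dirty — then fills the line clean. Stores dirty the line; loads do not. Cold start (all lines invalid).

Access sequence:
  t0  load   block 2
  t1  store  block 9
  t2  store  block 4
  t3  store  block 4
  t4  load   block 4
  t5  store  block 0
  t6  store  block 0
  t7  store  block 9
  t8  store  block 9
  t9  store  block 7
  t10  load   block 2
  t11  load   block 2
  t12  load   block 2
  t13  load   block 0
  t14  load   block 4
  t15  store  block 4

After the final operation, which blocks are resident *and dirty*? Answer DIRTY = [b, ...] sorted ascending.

DIRTY = [4, 7, 9]

0: R B2 -> L2 miss  d=-]
1: W B9 -> L1 miss  d=D]
2: W B4 -> L0 miss  d=D]
3: W B4 -> L0 hit  d=D]
4: R B4 -> L0 hit  d=D]
5: W B0 -> L0 miss wb->B4  d=D]
6: W B0 -> L0 hit  d=D]
7: W B9 -> L1 hit  d=D]
8: W B9 -> L1 hit  d=D]
9: W B7 -> L3 miss  d=D]
10: R B2 -> L2 hit  d=-]
11: R B2 -> L2 hit  d=-]
12: R B2 -> L2 hit  d=-]
13: R B0 -> L0 hit  d=D]
14: R B4 -> L0 miss wb->B0  d=-]
15: W B4 -> L0 hit  d=D]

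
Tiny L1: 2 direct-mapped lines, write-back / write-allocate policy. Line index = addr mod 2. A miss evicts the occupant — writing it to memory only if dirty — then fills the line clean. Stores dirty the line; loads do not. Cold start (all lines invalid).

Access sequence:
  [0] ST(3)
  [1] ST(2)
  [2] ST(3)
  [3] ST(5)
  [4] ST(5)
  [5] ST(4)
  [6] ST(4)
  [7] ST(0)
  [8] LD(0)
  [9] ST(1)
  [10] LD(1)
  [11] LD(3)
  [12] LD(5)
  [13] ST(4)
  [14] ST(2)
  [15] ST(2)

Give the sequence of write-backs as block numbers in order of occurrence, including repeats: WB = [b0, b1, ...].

  0 | W B3 → L1 miss [D]
  1 | W B2 → L0 miss [D]
  2 | W B3 → L1 hit [D]
  3 | W B5 → L1 miss wb→B3 [D]
  4 | W B5 → L1 hit [D]
  5 | W B4 → L0 miss wb→B2 [D]
  6 | W B4 → L0 hit [D]
  7 | W B0 → L0 miss wb→B4 [D]
  8 | R B0 → L0 hit [D]
  9 | W B1 → L1 miss wb→B5 [D]
  10 | R B1 → L1 hit [D]
  11 | R B3 → L1 miss wb→B1 [-]
  12 | R B5 → L1 miss [-]
  13 | W B4 → L0 miss wb→B0 [D]
  14 | W B2 → L0 miss wb→B4 [D]
  15 | W B2 → L0 hit [D]

WB = [3, 2, 4, 5, 1, 0, 4]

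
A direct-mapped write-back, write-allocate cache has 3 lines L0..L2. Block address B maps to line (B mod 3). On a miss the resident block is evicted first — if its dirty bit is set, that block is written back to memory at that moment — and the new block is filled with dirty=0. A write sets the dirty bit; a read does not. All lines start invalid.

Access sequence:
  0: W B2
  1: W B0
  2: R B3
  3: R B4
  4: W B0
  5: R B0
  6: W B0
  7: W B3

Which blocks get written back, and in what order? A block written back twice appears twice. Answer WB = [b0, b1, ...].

WB = [0, 0]

0: W B2 → L2 miss [D]
1: W B0 → L0 miss [D]
2: R B3 → L0 miss wb→B0 [-]
3: R B4 → L1 miss [-]
4: W B0 → L0 miss [D]
5: R B0 → L0 hit [D]
6: W B0 → L0 hit [D]
7: W B3 → L0 miss wb→B0 [D]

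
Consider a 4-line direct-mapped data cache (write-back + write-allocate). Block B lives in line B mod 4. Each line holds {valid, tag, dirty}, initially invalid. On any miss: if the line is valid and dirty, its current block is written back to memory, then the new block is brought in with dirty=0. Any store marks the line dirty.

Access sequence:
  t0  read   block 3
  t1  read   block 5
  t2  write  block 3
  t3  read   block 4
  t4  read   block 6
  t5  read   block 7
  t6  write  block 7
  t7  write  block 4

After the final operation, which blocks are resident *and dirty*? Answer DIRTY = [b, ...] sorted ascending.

0: R B3 -> L3 miss  d=-]
1: R B5 -> L1 miss  d=-]
2: W B3 -> L3 hit  d=D]
3: R B4 -> L0 miss  d=-]
4: R B6 -> L2 miss  d=-]
5: R B7 -> L3 miss wb->B3  d=-]
6: W B7 -> L3 hit  d=D]
7: W B4 -> L0 hit  d=D]

DIRTY = [4, 7]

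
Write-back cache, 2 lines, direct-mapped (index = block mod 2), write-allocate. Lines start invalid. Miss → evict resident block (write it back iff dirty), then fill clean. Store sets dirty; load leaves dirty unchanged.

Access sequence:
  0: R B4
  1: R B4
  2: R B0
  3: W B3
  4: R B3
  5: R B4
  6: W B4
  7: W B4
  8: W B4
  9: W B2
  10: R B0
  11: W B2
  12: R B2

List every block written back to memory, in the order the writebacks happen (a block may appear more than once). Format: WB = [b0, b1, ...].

0: R B4 -> L0 miss  d=-]
1: R B4 -> L0 hit  d=-]
2: R B0 -> L0 miss  d=-]
3: W B3 -> L1 miss  d=D]
4: R B3 -> L1 hit  d=D]
5: R B4 -> L0 miss  d=-]
6: W B4 -> L0 hit  d=D]
7: W B4 -> L0 hit  d=D]
8: W B4 -> L0 hit  d=D]
9: W B2 -> L0 miss wb->B4  d=D]
10: R B0 -> L0 miss wb->B2  d=-]
11: W B2 -> L0 miss  d=D]
12: R B2 -> L0 hit  d=D]

WB = [4, 2]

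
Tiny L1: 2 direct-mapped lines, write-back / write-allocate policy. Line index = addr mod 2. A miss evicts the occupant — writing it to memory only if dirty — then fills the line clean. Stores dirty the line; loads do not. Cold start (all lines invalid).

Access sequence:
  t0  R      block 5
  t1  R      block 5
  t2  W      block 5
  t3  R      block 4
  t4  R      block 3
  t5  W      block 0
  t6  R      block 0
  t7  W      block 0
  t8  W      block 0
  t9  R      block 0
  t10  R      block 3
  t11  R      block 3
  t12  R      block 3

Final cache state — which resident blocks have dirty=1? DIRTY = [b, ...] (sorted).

0: R B5 -> L1 miss  d=-]
1: R B5 -> L1 hit  d=-]
2: W B5 -> L1 hit  d=D]
3: R B4 -> L0 miss  d=-]
4: R B3 -> L1 miss wb->B5  d=-]
5: W B0 -> L0 miss  d=D]
6: R B0 -> L0 hit  d=D]
7: W B0 -> L0 hit  d=D]
8: W B0 -> L0 hit  d=D]
9: R B0 -> L0 hit  d=D]
10: R B3 -> L1 hit  d=-]
11: R B3 -> L1 hit  d=-]
12: R B3 -> L1 hit  d=-]

DIRTY = [0]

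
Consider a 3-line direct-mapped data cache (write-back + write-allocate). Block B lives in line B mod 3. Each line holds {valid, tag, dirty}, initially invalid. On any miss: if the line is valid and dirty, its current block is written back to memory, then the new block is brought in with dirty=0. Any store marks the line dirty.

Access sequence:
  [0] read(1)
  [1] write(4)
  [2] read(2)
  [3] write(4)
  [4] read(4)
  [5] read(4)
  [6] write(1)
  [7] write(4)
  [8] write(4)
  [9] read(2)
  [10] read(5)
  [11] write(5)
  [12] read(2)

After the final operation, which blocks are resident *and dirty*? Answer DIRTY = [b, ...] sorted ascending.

0: R B1 → L1 miss [-]
1: W B4 → L1 miss [D]
2: R B2 → L2 miss [-]
3: W B4 → L1 hit [D]
4: R B4 → L1 hit [D]
5: R B4 → L1 hit [D]
6: W B1 → L1 miss wb→B4 [D]
7: W B4 → L1 miss wb→B1 [D]
8: W B4 → L1 hit [D]
9: R B2 → L2 hit [-]
10: R B5 → L2 miss [-]
11: W B5 → L2 hit [D]
12: R B2 → L2 miss wb→B5 [-]

DIRTY = [4]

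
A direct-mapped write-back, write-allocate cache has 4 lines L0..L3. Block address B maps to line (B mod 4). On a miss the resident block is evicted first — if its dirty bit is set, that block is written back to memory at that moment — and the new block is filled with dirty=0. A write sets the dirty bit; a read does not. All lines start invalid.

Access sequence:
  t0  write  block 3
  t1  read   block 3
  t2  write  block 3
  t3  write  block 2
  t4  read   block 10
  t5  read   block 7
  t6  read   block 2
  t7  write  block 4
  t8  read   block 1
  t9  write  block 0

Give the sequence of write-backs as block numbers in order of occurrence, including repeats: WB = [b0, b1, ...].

0: W B3 → L3 miss [D]
1: R B3 → L3 hit [D]
2: W B3 → L3 hit [D]
3: W B2 → L2 miss [D]
4: R B10 → L2 miss wb→B2 [-]
5: R B7 → L3 miss wb→B3 [-]
6: R B2 → L2 miss [-]
7: W B4 → L0 miss [D]
8: R B1 → L1 miss [-]
9: W B0 → L0 miss wb→B4 [D]

WB = [2, 3, 4]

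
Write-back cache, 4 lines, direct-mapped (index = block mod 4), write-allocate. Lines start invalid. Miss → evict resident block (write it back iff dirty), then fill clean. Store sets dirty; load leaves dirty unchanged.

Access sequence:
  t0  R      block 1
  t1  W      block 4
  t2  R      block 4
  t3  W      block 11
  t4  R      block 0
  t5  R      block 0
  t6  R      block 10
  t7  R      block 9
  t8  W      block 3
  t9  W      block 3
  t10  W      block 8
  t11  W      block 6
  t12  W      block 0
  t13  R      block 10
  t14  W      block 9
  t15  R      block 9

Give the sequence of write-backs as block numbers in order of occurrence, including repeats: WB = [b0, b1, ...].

0: R B1 -> L1 miss  d=-]
1: W B4 -> L0 miss  d=D]
2: R B4 -> L0 hit  d=D]
3: W B11 -> L3 miss  d=D]
4: R B0 -> L0 miss wb->B4  d=-]
5: R B0 -> L0 hit  d=-]
6: R B10 -> L2 miss  d=-]
7: R B9 -> L1 miss  d=-]
8: W B3 -> L3 miss wb->B11  d=D]
9: W B3 -> L3 hit  d=D]
10: W B8 -> L0 miss  d=D]
11: W B6 -> L2 miss  d=D]
12: W B0 -> L0 miss wb->B8  d=D]
13: R B10 -> L2 miss wb->B6  d=-]
14: W B9 -> L1 hit  d=D]
15: R B9 -> L1 hit  d=D]

WB = [4, 11, 8, 6]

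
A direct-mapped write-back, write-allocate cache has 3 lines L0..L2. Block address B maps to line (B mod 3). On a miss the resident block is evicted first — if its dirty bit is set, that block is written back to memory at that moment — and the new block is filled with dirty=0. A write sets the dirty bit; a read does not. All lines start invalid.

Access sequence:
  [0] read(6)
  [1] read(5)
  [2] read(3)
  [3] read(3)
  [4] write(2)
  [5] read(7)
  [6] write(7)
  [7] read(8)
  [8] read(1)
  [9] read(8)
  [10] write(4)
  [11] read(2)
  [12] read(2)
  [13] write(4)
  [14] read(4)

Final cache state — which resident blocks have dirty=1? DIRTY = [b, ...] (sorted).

  0 | R B6 → L0 miss [-]
  1 | R B5 → L2 miss [-]
  2 | R B3 → L0 miss [-]
  3 | R B3 → L0 hit [-]
  4 | W B2 → L2 miss [D]
  5 | R B7 → L1 miss [-]
  6 | W B7 → L1 hit [D]
  7 | R B8 → L2 miss wb→B2 [-]
  8 | R B1 → L1 miss wb→B7 [-]
  9 | R B8 → L2 hit [-]
  10 | W B4 → L1 miss [D]
  11 | R B2 → L2 miss [-]
  12 | R B2 → L2 hit [-]
  13 | W B4 → L1 hit [D]
  14 | R B4 → L1 hit [D]

DIRTY = [4]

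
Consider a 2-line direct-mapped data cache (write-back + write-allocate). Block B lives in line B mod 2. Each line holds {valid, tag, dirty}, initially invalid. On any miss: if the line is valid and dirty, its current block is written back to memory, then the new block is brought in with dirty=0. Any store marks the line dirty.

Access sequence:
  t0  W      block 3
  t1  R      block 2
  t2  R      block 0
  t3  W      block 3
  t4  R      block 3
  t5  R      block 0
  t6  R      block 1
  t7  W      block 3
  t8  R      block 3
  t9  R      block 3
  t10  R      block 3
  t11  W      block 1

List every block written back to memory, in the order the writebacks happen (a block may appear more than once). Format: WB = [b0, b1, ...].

WB = [3, 3]

0: W B3 -> L1 miss  d=D]
1: R B2 -> L0 miss  d=-]
2: R B0 -> L0 miss  d=-]
3: W B3 -> L1 hit  d=D]
4: R B3 -> L1 hit  d=D]
5: R B0 -> L0 hit  d=-]
6: R B1 -> L1 miss wb->B3  d=-]
7: W B3 -> L1 miss  d=D]
8: R B3 -> L1 hit  d=D]
9: R B3 -> L1 hit  d=D]
10: R B3 -> L1 hit  d=D]
11: W B1 -> L1 miss wb->B3  d=D]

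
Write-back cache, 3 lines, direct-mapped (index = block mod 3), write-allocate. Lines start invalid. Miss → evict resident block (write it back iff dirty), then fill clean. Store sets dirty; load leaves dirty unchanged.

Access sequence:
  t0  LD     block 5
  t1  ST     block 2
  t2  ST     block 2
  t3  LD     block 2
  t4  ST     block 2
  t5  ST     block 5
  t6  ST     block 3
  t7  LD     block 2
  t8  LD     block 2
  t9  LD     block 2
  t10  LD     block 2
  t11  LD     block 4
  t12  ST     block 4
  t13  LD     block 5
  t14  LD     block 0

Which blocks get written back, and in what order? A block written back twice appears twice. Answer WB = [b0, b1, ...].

WB = [2, 5, 3]

0: R B5 -> L2 miss  d=-]
1: W B2 -> L2 miss  d=D]
2: W B2 -> L2 hit  d=D]
3: R B2 -> L2 hit  d=D]
4: W B2 -> L2 hit  d=D]
5: W B5 -> L2 miss wb->B2  d=D]
6: W B3 -> L0 miss  d=D]
7: R B2 -> L2 miss wb->B5  d=-]
8: R B2 -> L2 hit  d=-]
9: R B2 -> L2 hit  d=-]
10: R B2 -> L2 hit  d=-]
11: R B4 -> L1 miss  d=-]
12: W B4 -> L1 hit  d=D]
13: R B5 -> L2 miss  d=-]
14: R B0 -> L0 miss wb->B3  d=-]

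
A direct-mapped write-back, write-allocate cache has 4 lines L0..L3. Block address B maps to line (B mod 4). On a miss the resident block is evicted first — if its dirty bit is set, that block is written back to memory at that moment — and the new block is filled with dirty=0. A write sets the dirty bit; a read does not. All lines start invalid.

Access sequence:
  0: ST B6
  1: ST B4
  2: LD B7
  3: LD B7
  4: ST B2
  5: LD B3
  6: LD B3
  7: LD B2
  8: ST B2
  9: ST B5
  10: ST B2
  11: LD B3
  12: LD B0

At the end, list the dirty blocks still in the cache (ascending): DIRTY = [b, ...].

DIRTY = [2, 5]

0: W B6 -> L2 miss  d=D]
1: W B4 -> L0 miss  d=D]
2: R B7 -> L3 miss  d=-]
3: R B7 -> L3 hit  d=-]
4: W B2 -> L2 miss wb->B6  d=D]
5: R B3 -> L3 miss  d=-]
6: R B3 -> L3 hit  d=-]
7: R B2 -> L2 hit  d=D]
8: W B2 -> L2 hit  d=D]
9: W B5 -> L1 miss  d=D]
10: W B2 -> L2 hit  d=D]
11: R B3 -> L3 hit  d=-]
12: R B0 -> L0 miss wb->B4  d=-]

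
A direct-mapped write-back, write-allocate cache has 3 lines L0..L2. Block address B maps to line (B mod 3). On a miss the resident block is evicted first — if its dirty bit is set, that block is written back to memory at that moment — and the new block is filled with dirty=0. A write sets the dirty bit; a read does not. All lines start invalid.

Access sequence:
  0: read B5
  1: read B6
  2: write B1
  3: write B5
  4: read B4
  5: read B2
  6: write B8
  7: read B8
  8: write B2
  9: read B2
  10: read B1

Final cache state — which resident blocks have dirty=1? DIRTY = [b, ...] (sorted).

DIRTY = [2]

0: R B5 → L2 miss [-]
1: R B6 → L0 miss [-]
2: W B1 → L1 miss [D]
3: W B5 → L2 hit [D]
4: R B4 → L1 miss wb→B1 [-]
5: R B2 → L2 miss wb→B5 [-]
6: W B8 → L2 miss [D]
7: R B8 → L2 hit [D]
8: W B2 → L2 miss wb→B8 [D]
9: R B2 → L2 hit [D]
10: R B1 → L1 miss [-]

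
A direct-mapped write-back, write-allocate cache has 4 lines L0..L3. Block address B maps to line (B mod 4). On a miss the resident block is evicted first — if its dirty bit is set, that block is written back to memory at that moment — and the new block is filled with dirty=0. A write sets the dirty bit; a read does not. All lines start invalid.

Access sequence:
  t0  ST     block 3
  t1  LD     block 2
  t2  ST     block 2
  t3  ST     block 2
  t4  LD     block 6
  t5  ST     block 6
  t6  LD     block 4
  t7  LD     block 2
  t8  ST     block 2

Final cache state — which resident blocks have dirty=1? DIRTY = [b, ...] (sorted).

DIRTY = [2, 3]

0: W B3 → L3 miss [D]
1: R B2 → L2 miss [-]
2: W B2 → L2 hit [D]
3: W B2 → L2 hit [D]
4: R B6 → L2 miss wb→B2 [-]
5: W B6 → L2 hit [D]
6: R B4 → L0 miss [-]
7: R B2 → L2 miss wb→B6 [-]
8: W B2 → L2 hit [D]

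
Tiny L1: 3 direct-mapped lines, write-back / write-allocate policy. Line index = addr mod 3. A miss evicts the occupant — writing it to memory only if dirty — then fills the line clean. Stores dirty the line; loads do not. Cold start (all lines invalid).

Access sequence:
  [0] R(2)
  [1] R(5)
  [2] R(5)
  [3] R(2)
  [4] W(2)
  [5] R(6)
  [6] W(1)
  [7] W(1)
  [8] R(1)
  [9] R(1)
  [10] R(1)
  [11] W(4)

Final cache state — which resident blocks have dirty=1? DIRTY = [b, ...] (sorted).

DIRTY = [2, 4]

0: R B2 → L2 miss [-]
1: R B5 → L2 miss [-]
2: R B5 → L2 hit [-]
3: R B2 → L2 miss [-]
4: W B2 → L2 hit [D]
5: R B6 → L0 miss [-]
6: W B1 → L1 miss [D]
7: W B1 → L1 hit [D]
8: R B1 → L1 hit [D]
9: R B1 → L1 hit [D]
10: R B1 → L1 hit [D]
11: W B4 → L1 miss wb→B1 [D]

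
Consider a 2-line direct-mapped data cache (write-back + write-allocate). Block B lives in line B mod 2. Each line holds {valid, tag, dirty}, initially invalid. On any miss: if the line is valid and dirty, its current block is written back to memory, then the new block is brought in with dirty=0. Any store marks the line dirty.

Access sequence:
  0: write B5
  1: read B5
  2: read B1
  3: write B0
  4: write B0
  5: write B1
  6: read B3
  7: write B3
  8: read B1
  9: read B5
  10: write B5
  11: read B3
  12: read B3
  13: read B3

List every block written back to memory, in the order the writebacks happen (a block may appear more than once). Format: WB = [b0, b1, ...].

WB = [5, 1, 3, 5]

0: W B5 -> L1 miss  d=D]
1: R B5 -> L1 hit  d=D]
2: R B1 -> L1 miss wb->B5  d=-]
3: W B0 -> L0 miss  d=D]
4: W B0 -> L0 hit  d=D]
5: W B1 -> L1 hit  d=D]
6: R B3 -> L1 miss wb->B1  d=-]
7: W B3 -> L1 hit  d=D]
8: R B1 -> L1 miss wb->B3  d=-]
9: R B5 -> L1 miss  d=-]
10: W B5 -> L1 hit  d=D]
11: R B3 -> L1 miss wb->B5  d=-]
12: R B3 -> L1 hit  d=-]
13: R B3 -> L1 hit  d=-]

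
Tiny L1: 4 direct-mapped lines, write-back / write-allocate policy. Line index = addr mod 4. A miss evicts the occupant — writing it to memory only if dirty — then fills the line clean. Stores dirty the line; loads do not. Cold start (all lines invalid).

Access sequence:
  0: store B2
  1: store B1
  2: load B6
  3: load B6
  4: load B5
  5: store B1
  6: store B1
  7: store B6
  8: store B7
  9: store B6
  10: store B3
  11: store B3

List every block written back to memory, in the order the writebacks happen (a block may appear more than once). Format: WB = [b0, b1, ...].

WB = [2, 1, 7]

0: W B2 → L2 miss [D]
1: W B1 → L1 miss [D]
2: R B6 → L2 miss wb→B2 [-]
3: R B6 → L2 hit [-]
4: R B5 → L1 miss wb→B1 [-]
5: W B1 → L1 miss [D]
6: W B1 → L1 hit [D]
7: W B6 → L2 hit [D]
8: W B7 → L3 miss [D]
9: W B6 → L2 hit [D]
10: W B3 → L3 miss wb→B7 [D]
11: W B3 → L3 hit [D]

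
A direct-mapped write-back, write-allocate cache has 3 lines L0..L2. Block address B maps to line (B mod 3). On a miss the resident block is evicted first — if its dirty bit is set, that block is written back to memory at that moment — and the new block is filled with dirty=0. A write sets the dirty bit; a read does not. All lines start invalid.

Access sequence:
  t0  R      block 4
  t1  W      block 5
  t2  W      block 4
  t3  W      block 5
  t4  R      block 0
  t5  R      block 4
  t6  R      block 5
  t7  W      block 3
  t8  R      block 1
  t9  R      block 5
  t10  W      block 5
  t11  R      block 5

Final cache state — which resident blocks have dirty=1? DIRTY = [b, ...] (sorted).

DIRTY = [3, 5]

  0 | R B4 → L1 miss [-]
  1 | W B5 → L2 miss [D]
  2 | W B4 → L1 hit [D]
  3 | W B5 → L2 hit [D]
  4 | R B0 → L0 miss [-]
  5 | R B4 → L1 hit [D]
  6 | R B5 → L2 hit [D]
  7 | W B3 → L0 miss [D]
  8 | R B1 → L1 miss wb→B4 [-]
  9 | R B5 → L2 hit [D]
  10 | W B5 → L2 hit [D]
  11 | R B5 → L2 hit [D]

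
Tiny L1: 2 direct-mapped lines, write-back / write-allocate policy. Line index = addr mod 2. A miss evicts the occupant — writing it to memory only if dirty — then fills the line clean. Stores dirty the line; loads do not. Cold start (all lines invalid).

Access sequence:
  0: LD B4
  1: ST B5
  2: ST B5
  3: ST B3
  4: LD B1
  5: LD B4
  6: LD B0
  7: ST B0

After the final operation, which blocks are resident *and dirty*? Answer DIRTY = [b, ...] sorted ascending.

0: R B4 -> L0 miss  d=-]
1: W B5 -> L1 miss  d=D]
2: W B5 -> L1 hit  d=D]
3: W B3 -> L1 miss wb->B5  d=D]
4: R B1 -> L1 miss wb->B3  d=-]
5: R B4 -> L0 hit  d=-]
6: R B0 -> L0 miss  d=-]
7: W B0 -> L0 hit  d=D]

DIRTY = [0]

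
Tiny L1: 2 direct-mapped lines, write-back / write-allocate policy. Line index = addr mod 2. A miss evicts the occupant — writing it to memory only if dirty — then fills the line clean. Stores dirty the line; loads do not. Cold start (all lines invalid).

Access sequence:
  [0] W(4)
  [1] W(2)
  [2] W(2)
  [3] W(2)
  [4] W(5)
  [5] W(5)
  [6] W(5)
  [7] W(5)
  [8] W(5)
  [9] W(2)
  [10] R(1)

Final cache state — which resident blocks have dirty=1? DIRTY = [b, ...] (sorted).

  0 | W B4 → L0 miss [D]
  1 | W B2 → L0 miss wb→B4 [D]
  2 | W B2 → L0 hit [D]
  3 | W B2 → L0 hit [D]
  4 | W B5 → L1 miss [D]
  5 | W B5 → L1 hit [D]
  6 | W B5 → L1 hit [D]
  7 | W B5 → L1 hit [D]
  8 | W B5 → L1 hit [D]
  9 | W B2 → L0 hit [D]
  10 | R B1 → L1 miss wb→B5 [-]

DIRTY = [2]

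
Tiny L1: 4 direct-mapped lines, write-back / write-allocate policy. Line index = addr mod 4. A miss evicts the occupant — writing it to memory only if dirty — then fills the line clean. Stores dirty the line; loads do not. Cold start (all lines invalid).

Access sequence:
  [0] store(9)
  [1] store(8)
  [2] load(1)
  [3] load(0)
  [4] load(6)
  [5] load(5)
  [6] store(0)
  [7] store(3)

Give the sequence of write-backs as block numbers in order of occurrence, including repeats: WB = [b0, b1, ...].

0: W B9 → L1 miss [D]
1: W B8 → L0 miss [D]
2: R B1 → L1 miss wb→B9 [-]
3: R B0 → L0 miss wb→B8 [-]
4: R B6 → L2 miss [-]
5: R B5 → L1 miss [-]
6: W B0 → L0 hit [D]
7: W B3 → L3 miss [D]

WB = [9, 8]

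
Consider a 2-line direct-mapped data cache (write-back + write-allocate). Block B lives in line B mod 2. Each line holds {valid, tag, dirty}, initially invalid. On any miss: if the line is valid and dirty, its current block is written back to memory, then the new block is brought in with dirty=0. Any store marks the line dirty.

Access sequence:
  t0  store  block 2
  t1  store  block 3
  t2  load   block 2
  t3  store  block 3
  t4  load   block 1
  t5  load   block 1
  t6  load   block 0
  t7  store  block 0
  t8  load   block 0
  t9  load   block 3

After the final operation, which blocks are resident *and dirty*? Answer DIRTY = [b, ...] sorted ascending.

DIRTY = [0]

0: W B2 → L0 miss [D]
1: W B3 → L1 miss [D]
2: R B2 → L0 hit [D]
3: W B3 → L1 hit [D]
4: R B1 → L1 miss wb→B3 [-]
5: R B1 → L1 hit [-]
6: R B0 → L0 miss wb→B2 [-]
7: W B0 → L0 hit [D]
8: R B0 → L0 hit [D]
9: R B3 → L1 miss [-]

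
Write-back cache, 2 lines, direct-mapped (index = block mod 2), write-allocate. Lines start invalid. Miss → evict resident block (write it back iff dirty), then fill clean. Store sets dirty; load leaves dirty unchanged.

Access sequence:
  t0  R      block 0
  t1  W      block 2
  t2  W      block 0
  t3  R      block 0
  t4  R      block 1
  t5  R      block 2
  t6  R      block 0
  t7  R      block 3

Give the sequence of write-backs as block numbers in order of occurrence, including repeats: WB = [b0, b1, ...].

0: R B0 → L0 miss [-]
1: W B2 → L0 miss [D]
2: W B0 → L0 miss wb→B2 [D]
3: R B0 → L0 hit [D]
4: R B1 → L1 miss [-]
5: R B2 → L0 miss wb→B0 [-]
6: R B0 → L0 miss [-]
7: R B3 → L1 miss [-]

WB = [2, 0]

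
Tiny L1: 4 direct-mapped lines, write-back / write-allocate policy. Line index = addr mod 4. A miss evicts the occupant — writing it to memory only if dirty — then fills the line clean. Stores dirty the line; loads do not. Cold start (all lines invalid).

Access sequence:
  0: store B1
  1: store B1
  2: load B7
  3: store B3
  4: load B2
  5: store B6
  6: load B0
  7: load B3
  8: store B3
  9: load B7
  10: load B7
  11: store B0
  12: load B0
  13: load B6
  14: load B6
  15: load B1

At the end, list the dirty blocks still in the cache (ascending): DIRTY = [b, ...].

0: W B1 -> L1 miss  d=D]
1: W B1 -> L1 hit  d=D]
2: R B7 -> L3 miss  d=-]
3: W B3 -> L3 miss  d=D]
4: R B2 -> L2 miss  d=-]
5: W B6 -> L2 miss  d=D]
6: R B0 -> L0 miss  d=-]
7: R B3 -> L3 hit  d=D]
8: W B3 -> L3 hit  d=D]
9: R B7 -> L3 miss wb->B3  d=-]
10: R B7 -> L3 hit  d=-]
11: W B0 -> L0 hit  d=D]
12: R B0 -> L0 hit  d=D]
13: R B6 -> L2 hit  d=D]
14: R B6 -> L2 hit  d=D]
15: R B1 -> L1 hit  d=D]

DIRTY = [0, 1, 6]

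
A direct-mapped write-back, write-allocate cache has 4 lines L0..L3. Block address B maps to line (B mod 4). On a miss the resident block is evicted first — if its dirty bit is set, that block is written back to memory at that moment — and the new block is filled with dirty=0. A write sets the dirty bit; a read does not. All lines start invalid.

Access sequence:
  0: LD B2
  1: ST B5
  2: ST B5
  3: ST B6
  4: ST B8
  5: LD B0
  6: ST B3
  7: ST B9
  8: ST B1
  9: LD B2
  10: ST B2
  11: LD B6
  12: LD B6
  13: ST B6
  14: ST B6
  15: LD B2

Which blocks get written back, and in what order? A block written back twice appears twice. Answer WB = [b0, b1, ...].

0: R B2 -> L2 miss  d=-]
1: W B5 -> L1 miss  d=D]
2: W B5 -> L1 hit  d=D]
3: W B6 -> L2 miss  d=D]
4: W B8 -> L0 miss  d=D]
5: R B0 -> L0 miss wb->B8  d=-]
6: W B3 -> L3 miss  d=D]
7: W B9 -> L1 miss wb->B5  d=D]
8: W B1 -> L1 miss wb->B9  d=D]
9: R B2 -> L2 miss wb->B6  d=-]
10: W B2 -> L2 hit  d=D]
11: R B6 -> L2 miss wb->B2  d=-]
12: R B6 -> L2 hit  d=-]
13: W B6 -> L2 hit  d=D]
14: W B6 -> L2 hit  d=D]
15: R B2 -> L2 miss wb->B6  d=-]

WB = [8, 5, 9, 6, 2, 6]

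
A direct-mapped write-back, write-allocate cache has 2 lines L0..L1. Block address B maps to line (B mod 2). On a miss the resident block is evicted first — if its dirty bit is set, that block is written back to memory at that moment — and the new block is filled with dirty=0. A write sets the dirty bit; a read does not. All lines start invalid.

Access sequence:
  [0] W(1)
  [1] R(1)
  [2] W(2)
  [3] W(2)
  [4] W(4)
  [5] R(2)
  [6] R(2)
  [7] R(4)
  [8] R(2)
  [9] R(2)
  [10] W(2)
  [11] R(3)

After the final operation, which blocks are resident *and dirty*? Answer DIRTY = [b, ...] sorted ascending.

0: W B1 -> L1 miss  d=D]
1: R B1 -> L1 hit  d=D]
2: W B2 -> L0 miss  d=D]
3: W B2 -> L0 hit  d=D]
4: W B4 -> L0 miss wb->B2  d=D]
5: R B2 -> L0 miss wb->B4  d=-]
6: R B2 -> L0 hit  d=-]
7: R B4 -> L0 miss  d=-]
8: R B2 -> L0 miss  d=-]
9: R B2 -> L0 hit  d=-]
10: W B2 -> L0 hit  d=D]
11: R B3 -> L1 miss wb->B1  d=-]

DIRTY = [2]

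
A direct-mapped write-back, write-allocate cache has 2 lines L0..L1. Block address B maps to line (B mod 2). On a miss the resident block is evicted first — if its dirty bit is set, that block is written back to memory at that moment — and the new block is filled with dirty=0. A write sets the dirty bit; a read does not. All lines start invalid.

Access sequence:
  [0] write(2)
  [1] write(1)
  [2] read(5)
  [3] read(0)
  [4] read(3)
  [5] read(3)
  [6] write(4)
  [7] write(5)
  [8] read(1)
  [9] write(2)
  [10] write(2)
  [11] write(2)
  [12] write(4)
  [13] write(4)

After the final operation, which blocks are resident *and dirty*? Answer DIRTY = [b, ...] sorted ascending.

  0 | W B2 → L0 miss [D]
  1 | W B1 → L1 miss [D]
  2 | R B5 → L1 miss wb→B1 [-]
  3 | R B0 → L0 miss wb→B2 [-]
  4 | R B3 → L1 miss [-]
  5 | R B3 → L1 hit [-]
  6 | W B4 → L0 miss [D]
  7 | W B5 → L1 miss [D]
  8 | R B1 → L1 miss wb→B5 [-]
  9 | W B2 → L0 miss wb→B4 [D]
  10 | W B2 → L0 hit [D]
  11 | W B2 → L0 hit [D]
  12 | W B4 → L0 miss wb→B2 [D]
  13 | W B4 → L0 hit [D]

DIRTY = [4]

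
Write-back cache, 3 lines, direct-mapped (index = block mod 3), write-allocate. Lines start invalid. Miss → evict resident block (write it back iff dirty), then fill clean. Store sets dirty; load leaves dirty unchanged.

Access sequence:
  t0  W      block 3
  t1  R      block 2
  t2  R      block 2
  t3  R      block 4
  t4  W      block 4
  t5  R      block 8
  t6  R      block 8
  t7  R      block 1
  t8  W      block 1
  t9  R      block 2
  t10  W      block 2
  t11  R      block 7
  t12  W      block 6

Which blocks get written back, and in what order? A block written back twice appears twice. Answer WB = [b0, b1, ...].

0: W B3 → L0 miss [D]
1: R B2 → L2 miss [-]
2: R B2 → L2 hit [-]
3: R B4 → L1 miss [-]
4: W B4 → L1 hit [D]
5: R B8 → L2 miss [-]
6: R B8 → L2 hit [-]
7: R B1 → L1 miss wb→B4 [-]
8: W B1 → L1 hit [D]
9: R B2 → L2 miss [-]
10: W B2 → L2 hit [D]
11: R B7 → L1 miss wb→B1 [-]
12: W B6 → L0 miss wb→B3 [D]

WB = [4, 1, 3]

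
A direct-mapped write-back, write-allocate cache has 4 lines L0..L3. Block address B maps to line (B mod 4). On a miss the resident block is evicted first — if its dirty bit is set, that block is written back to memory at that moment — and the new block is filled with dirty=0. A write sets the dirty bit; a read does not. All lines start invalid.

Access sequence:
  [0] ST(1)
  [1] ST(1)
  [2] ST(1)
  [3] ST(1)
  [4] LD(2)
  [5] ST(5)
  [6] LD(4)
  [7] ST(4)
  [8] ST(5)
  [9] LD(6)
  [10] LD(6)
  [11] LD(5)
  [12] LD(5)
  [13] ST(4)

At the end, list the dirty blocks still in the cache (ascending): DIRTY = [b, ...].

0: W B1 -> L1 miss  d=D]
1: W B1 -> L1 hit  d=D]
2: W B1 -> L1 hit  d=D]
3: W B1 -> L1 hit  d=D]
4: R B2 -> L2 miss  d=-]
5: W B5 -> L1 miss wb->B1  d=D]
6: R B4 -> L0 miss  d=-]
7: W B4 -> L0 hit  d=D]
8: W B5 -> L1 hit  d=D]
9: R B6 -> L2 miss  d=-]
10: R B6 -> L2 hit  d=-]
11: R B5 -> L1 hit  d=D]
12: R B5 -> L1 hit  d=D]
13: W B4 -> L0 hit  d=D]

DIRTY = [4, 5]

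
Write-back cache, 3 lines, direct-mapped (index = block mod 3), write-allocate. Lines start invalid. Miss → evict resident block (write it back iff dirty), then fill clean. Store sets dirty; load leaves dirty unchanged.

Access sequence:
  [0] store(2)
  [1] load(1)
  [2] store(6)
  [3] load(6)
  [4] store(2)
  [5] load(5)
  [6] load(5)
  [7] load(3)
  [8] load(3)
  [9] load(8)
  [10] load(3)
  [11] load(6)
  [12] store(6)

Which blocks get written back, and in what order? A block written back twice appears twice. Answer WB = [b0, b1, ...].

WB = [2, 6]

0: W B2 -> L2 miss  d=D]
1: R B1 -> L1 miss  d=-]
2: W B6 -> L0 miss  d=D]
3: R B6 -> L0 hit  d=D]
4: W B2 -> L2 hit  d=D]
5: R B5 -> L2 miss wb->B2  d=-]
6: R B5 -> L2 hit  d=-]
7: R B3 -> L0 miss wb->B6  d=-]
8: R B3 -> L0 hit  d=-]
9: R B8 -> L2 miss  d=-]
10: R B3 -> L0 hit  d=-]
11: R B6 -> L0 miss  d=-]
12: W B6 -> L0 hit  d=D]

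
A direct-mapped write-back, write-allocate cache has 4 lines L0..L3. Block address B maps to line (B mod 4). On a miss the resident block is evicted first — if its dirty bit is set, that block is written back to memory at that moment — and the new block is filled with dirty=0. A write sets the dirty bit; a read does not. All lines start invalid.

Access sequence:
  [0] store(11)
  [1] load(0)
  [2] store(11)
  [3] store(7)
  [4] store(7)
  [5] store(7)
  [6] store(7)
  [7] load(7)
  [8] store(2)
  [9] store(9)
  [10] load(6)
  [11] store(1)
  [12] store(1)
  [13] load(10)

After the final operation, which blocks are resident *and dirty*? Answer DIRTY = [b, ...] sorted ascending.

0: W B11 → L3 miss [D]
1: R B0 → L0 miss [-]
2: W B11 → L3 hit [D]
3: W B7 → L3 miss wb→B11 [D]
4: W B7 → L3 hit [D]
5: W B7 → L3 hit [D]
6: W B7 → L3 hit [D]
7: R B7 → L3 hit [D]
8: W B2 → L2 miss [D]
9: W B9 → L1 miss [D]
10: R B6 → L2 miss wb→B2 [-]
11: W B1 → L1 miss wb→B9 [D]
12: W B1 → L1 hit [D]
13: R B10 → L2 miss [-]

DIRTY = [1, 7]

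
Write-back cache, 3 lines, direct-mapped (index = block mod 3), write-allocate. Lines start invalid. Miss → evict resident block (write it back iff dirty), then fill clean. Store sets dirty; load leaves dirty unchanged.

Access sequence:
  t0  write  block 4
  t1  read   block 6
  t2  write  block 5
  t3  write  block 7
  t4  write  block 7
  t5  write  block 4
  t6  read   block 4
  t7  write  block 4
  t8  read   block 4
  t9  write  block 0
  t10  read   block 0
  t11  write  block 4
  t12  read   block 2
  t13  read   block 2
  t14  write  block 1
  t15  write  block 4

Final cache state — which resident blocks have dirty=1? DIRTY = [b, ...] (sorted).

DIRTY = [0, 4]

0: W B4 -> L1 miss  d=D]
1: R B6 -> L0 miss  d=-]
2: W B5 -> L2 miss  d=D]
3: W B7 -> L1 miss wb->B4  d=D]
4: W B7 -> L1 hit  d=D]
5: W B4 -> L1 miss wb->B7  d=D]
6: R B4 -> L1 hit  d=D]
7: W B4 -> L1 hit  d=D]
8: R B4 -> L1 hit  d=D]
9: W B0 -> L0 miss  d=D]
10: R B0 -> L0 hit  d=D]
11: W B4 -> L1 hit  d=D]
12: R B2 -> L2 miss wb->B5  d=-]
13: R B2 -> L2 hit  d=-]
14: W B1 -> L1 miss wb->B4  d=D]
15: W B4 -> L1 miss wb->B1  d=D]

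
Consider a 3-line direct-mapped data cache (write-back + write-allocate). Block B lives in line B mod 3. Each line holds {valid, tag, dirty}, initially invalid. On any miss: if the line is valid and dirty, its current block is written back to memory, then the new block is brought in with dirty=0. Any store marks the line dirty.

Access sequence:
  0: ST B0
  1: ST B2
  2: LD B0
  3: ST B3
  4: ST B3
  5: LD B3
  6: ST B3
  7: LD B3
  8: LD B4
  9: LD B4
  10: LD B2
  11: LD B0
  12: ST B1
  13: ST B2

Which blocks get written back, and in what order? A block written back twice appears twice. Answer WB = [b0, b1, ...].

WB = [0, 3]

  0 | W B0 → L0 miss [D]
  1 | W B2 → L2 miss [D]
  2 | R B0 → L0 hit [D]
  3 | W B3 → L0 miss wb→B0 [D]
  4 | W B3 → L0 hit [D]
  5 | R B3 → L0 hit [D]
  6 | W B3 → L0 hit [D]
  7 | R B3 → L0 hit [D]
  8 | R B4 → L1 miss [-]
  9 | R B4 → L1 hit [-]
  10 | R B2 → L2 hit [D]
  11 | R B0 → L0 miss wb→B3 [-]
  12 | W B1 → L1 miss [D]
  13 | W B2 → L2 hit [D]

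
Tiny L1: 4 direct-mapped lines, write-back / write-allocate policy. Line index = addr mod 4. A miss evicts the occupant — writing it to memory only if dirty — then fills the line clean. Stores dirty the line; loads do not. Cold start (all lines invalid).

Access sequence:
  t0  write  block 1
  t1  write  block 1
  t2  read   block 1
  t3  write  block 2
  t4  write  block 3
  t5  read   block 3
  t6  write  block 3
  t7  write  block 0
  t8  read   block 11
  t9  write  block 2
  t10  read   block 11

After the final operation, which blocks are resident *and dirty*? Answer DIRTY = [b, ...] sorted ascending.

  0 | W B1 → L1 miss [D]
  1 | W B1 → L1 hit [D]
  2 | R B1 → L1 hit [D]
  3 | W B2 → L2 miss [D]
  4 | W B3 → L3 miss [D]
  5 | R B3 → L3 hit [D]
  6 | W B3 → L3 hit [D]
  7 | W B0 → L0 miss [D]
  8 | R B11 → L3 miss wb→B3 [-]
  9 | W B2 → L2 hit [D]
  10 | R B11 → L3 hit [-]

DIRTY = [0, 1, 2]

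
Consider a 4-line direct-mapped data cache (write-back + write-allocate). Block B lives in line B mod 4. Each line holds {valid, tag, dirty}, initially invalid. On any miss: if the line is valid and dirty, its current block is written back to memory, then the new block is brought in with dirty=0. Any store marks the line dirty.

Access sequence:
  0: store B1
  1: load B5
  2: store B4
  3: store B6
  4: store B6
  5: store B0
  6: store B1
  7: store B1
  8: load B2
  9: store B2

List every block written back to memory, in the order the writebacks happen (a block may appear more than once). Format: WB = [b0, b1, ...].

0: W B1 -> L1 miss  d=D]
1: R B5 -> L1 miss wb->B1  d=-]
2: W B4 -> L0 miss  d=D]
3: W B6 -> L2 miss  d=D]
4: W B6 -> L2 hit  d=D]
5: W B0 -> L0 miss wb->B4  d=D]
6: W B1 -> L1 miss  d=D]
7: W B1 -> L1 hit  d=D]
8: R B2 -> L2 miss wb->B6  d=-]
9: W B2 -> L2 hit  d=D]

WB = [1, 4, 6]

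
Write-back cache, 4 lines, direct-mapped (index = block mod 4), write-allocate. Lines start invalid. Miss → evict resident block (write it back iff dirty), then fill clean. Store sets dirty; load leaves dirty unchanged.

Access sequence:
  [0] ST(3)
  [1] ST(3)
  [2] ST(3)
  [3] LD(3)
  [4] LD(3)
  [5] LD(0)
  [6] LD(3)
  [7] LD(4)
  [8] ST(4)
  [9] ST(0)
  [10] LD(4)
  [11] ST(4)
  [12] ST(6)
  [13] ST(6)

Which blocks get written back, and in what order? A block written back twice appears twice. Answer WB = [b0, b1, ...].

0: W B3 → L3 miss [D]
1: W B3 → L3 hit [D]
2: W B3 → L3 hit [D]
3: R B3 → L3 hit [D]
4: R B3 → L3 hit [D]
5: R B0 → L0 miss [-]
6: R B3 → L3 hit [D]
7: R B4 → L0 miss [-]
8: W B4 → L0 hit [D]
9: W B0 → L0 miss wb→B4 [D]
10: R B4 → L0 miss wb→B0 [-]
11: W B4 → L0 hit [D]
12: W B6 → L2 miss [D]
13: W B6 → L2 hit [D]

WB = [4, 0]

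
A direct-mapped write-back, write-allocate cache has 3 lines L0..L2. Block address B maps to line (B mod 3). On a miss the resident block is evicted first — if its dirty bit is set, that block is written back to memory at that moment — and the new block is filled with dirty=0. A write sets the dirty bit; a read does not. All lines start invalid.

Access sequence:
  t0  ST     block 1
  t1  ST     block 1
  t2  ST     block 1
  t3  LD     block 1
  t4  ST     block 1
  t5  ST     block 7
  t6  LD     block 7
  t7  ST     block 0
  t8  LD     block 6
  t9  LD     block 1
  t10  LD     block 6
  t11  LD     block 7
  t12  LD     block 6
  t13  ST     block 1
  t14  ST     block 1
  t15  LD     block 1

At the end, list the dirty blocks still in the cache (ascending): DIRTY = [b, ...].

  0 | W B1 → L1 miss [D]
  1 | W B1 → L1 hit [D]
  2 | W B1 → L1 hit [D]
  3 | R B1 → L1 hit [D]
  4 | W B1 → L1 hit [D]
  5 | W B7 → L1 miss wb→B1 [D]
  6 | R B7 → L1 hit [D]
  7 | W B0 → L0 miss [D]
  8 | R B6 → L0 miss wb→B0 [-]
  9 | R B1 → L1 miss wb→B7 [-]
  10 | R B6 → L0 hit [-]
  11 | R B7 → L1 miss [-]
  12 | R B6 → L0 hit [-]
  13 | W B1 → L1 miss [D]
  14 | W B1 → L1 hit [D]
  15 | R B1 → L1 hit [D]

DIRTY = [1]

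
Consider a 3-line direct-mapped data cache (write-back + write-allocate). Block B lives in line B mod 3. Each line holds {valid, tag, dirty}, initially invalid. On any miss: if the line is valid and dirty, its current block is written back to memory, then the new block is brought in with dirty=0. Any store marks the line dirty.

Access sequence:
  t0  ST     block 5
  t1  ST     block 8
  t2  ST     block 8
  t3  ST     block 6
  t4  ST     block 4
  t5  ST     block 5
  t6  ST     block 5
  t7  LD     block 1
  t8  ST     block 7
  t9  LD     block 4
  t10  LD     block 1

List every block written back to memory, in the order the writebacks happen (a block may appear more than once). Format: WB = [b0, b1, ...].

WB = [5, 8, 4, 7]

  0 | W B5 → L2 miss [D]
  1 | W B8 → L2 miss wb→B5 [D]
  2 | W B8 → L2 hit [D]
  3 | W B6 → L0 miss [D]
  4 | W B4 → L1 miss [D]
  5 | W B5 → L2 miss wb→B8 [D]
  6 | W B5 → L2 hit [D]
  7 | R B1 → L1 miss wb→B4 [-]
  8 | W B7 → L1 miss [D]
  9 | R B4 → L1 miss wb→B7 [-]
  10 | R B1 → L1 miss [-]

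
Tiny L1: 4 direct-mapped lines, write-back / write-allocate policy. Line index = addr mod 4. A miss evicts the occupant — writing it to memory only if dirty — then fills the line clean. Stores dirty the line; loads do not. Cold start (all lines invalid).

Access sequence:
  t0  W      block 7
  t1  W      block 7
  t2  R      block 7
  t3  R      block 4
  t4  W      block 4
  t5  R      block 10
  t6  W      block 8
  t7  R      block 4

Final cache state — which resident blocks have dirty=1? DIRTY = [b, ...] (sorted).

DIRTY = [7]

0: W B7 -> L3 miss  d=D]
1: W B7 -> L3 hit  d=D]
2: R B7 -> L3 hit  d=D]
3: R B4 -> L0 miss  d=-]
4: W B4 -> L0 hit  d=D]
5: R B10 -> L2 miss  d=-]
6: W B8 -> L0 miss wb->B4  d=D]
7: R B4 -> L0 miss wb->B8  d=-]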